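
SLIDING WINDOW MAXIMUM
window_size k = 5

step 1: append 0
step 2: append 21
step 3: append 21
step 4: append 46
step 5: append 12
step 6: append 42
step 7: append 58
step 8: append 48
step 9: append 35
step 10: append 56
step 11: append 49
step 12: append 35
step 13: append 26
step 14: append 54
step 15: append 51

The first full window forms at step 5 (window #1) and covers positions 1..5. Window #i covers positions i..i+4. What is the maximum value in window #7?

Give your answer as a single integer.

step 1: append 0 -> window=[0] (not full yet)
step 2: append 21 -> window=[0, 21] (not full yet)
step 3: append 21 -> window=[0, 21, 21] (not full yet)
step 4: append 46 -> window=[0, 21, 21, 46] (not full yet)
step 5: append 12 -> window=[0, 21, 21, 46, 12] -> max=46
step 6: append 42 -> window=[21, 21, 46, 12, 42] -> max=46
step 7: append 58 -> window=[21, 46, 12, 42, 58] -> max=58
step 8: append 48 -> window=[46, 12, 42, 58, 48] -> max=58
step 9: append 35 -> window=[12, 42, 58, 48, 35] -> max=58
step 10: append 56 -> window=[42, 58, 48, 35, 56] -> max=58
step 11: append 49 -> window=[58, 48, 35, 56, 49] -> max=58
Window #7 max = 58

Answer: 58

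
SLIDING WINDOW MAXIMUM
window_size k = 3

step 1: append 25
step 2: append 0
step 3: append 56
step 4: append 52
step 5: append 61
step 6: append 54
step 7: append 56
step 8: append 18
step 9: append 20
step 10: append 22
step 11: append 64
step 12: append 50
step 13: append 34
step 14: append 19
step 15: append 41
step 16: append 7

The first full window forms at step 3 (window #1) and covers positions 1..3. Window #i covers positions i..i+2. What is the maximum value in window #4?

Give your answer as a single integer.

Answer: 61

Derivation:
step 1: append 25 -> window=[25] (not full yet)
step 2: append 0 -> window=[25, 0] (not full yet)
step 3: append 56 -> window=[25, 0, 56] -> max=56
step 4: append 52 -> window=[0, 56, 52] -> max=56
step 5: append 61 -> window=[56, 52, 61] -> max=61
step 6: append 54 -> window=[52, 61, 54] -> max=61
Window #4 max = 61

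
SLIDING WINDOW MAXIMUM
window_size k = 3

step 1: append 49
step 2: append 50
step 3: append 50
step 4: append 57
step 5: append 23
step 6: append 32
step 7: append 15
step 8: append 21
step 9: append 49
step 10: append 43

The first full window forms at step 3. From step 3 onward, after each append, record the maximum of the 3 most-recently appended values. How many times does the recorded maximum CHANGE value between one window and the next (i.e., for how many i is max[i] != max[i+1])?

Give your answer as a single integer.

step 1: append 49 -> window=[49] (not full yet)
step 2: append 50 -> window=[49, 50] (not full yet)
step 3: append 50 -> window=[49, 50, 50] -> max=50
step 4: append 57 -> window=[50, 50, 57] -> max=57
step 5: append 23 -> window=[50, 57, 23] -> max=57
step 6: append 32 -> window=[57, 23, 32] -> max=57
step 7: append 15 -> window=[23, 32, 15] -> max=32
step 8: append 21 -> window=[32, 15, 21] -> max=32
step 9: append 49 -> window=[15, 21, 49] -> max=49
step 10: append 43 -> window=[21, 49, 43] -> max=49
Recorded maximums: 50 57 57 57 32 32 49 49
Changes between consecutive maximums: 3

Answer: 3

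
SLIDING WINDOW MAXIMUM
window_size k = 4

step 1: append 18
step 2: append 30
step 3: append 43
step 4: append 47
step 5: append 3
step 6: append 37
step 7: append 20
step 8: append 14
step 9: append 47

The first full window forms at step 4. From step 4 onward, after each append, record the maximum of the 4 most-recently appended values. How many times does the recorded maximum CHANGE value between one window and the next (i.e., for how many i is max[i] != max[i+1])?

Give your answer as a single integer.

step 1: append 18 -> window=[18] (not full yet)
step 2: append 30 -> window=[18, 30] (not full yet)
step 3: append 43 -> window=[18, 30, 43] (not full yet)
step 4: append 47 -> window=[18, 30, 43, 47] -> max=47
step 5: append 3 -> window=[30, 43, 47, 3] -> max=47
step 6: append 37 -> window=[43, 47, 3, 37] -> max=47
step 7: append 20 -> window=[47, 3, 37, 20] -> max=47
step 8: append 14 -> window=[3, 37, 20, 14] -> max=37
step 9: append 47 -> window=[37, 20, 14, 47] -> max=47
Recorded maximums: 47 47 47 47 37 47
Changes between consecutive maximums: 2

Answer: 2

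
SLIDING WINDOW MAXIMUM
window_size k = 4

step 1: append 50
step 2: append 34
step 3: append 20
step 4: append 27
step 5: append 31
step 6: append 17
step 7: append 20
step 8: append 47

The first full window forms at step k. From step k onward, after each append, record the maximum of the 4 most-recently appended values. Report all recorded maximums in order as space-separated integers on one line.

Answer: 50 34 31 31 47

Derivation:
step 1: append 50 -> window=[50] (not full yet)
step 2: append 34 -> window=[50, 34] (not full yet)
step 3: append 20 -> window=[50, 34, 20] (not full yet)
step 4: append 27 -> window=[50, 34, 20, 27] -> max=50
step 5: append 31 -> window=[34, 20, 27, 31] -> max=34
step 6: append 17 -> window=[20, 27, 31, 17] -> max=31
step 7: append 20 -> window=[27, 31, 17, 20] -> max=31
step 8: append 47 -> window=[31, 17, 20, 47] -> max=47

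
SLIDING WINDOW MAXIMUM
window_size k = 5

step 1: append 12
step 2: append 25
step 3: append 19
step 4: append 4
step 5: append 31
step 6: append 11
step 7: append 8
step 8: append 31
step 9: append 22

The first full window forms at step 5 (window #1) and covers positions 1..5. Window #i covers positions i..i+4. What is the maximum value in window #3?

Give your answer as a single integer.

step 1: append 12 -> window=[12] (not full yet)
step 2: append 25 -> window=[12, 25] (not full yet)
step 3: append 19 -> window=[12, 25, 19] (not full yet)
step 4: append 4 -> window=[12, 25, 19, 4] (not full yet)
step 5: append 31 -> window=[12, 25, 19, 4, 31] -> max=31
step 6: append 11 -> window=[25, 19, 4, 31, 11] -> max=31
step 7: append 8 -> window=[19, 4, 31, 11, 8] -> max=31
Window #3 max = 31

Answer: 31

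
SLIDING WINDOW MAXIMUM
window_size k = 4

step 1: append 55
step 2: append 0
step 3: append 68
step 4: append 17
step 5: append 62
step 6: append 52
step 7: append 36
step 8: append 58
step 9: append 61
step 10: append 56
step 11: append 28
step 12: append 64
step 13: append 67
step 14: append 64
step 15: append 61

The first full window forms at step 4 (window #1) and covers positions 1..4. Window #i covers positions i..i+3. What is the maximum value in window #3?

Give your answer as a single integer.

step 1: append 55 -> window=[55] (not full yet)
step 2: append 0 -> window=[55, 0] (not full yet)
step 3: append 68 -> window=[55, 0, 68] (not full yet)
step 4: append 17 -> window=[55, 0, 68, 17] -> max=68
step 5: append 62 -> window=[0, 68, 17, 62] -> max=68
step 6: append 52 -> window=[68, 17, 62, 52] -> max=68
Window #3 max = 68

Answer: 68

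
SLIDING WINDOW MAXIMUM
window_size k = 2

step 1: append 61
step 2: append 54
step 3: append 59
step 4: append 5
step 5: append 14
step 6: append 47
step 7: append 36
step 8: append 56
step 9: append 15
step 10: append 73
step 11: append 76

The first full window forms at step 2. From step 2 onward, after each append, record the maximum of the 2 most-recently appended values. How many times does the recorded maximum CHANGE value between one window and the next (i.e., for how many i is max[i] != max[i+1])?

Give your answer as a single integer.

step 1: append 61 -> window=[61] (not full yet)
step 2: append 54 -> window=[61, 54] -> max=61
step 3: append 59 -> window=[54, 59] -> max=59
step 4: append 5 -> window=[59, 5] -> max=59
step 5: append 14 -> window=[5, 14] -> max=14
step 6: append 47 -> window=[14, 47] -> max=47
step 7: append 36 -> window=[47, 36] -> max=47
step 8: append 56 -> window=[36, 56] -> max=56
step 9: append 15 -> window=[56, 15] -> max=56
step 10: append 73 -> window=[15, 73] -> max=73
step 11: append 76 -> window=[73, 76] -> max=76
Recorded maximums: 61 59 59 14 47 47 56 56 73 76
Changes between consecutive maximums: 6

Answer: 6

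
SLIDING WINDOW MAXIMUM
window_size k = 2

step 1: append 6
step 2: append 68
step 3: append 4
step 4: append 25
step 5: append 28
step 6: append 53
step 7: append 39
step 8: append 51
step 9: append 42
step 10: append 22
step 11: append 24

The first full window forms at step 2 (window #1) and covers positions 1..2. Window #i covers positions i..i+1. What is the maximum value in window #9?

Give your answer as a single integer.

Answer: 42

Derivation:
step 1: append 6 -> window=[6] (not full yet)
step 2: append 68 -> window=[6, 68] -> max=68
step 3: append 4 -> window=[68, 4] -> max=68
step 4: append 25 -> window=[4, 25] -> max=25
step 5: append 28 -> window=[25, 28] -> max=28
step 6: append 53 -> window=[28, 53] -> max=53
step 7: append 39 -> window=[53, 39] -> max=53
step 8: append 51 -> window=[39, 51] -> max=51
step 9: append 42 -> window=[51, 42] -> max=51
step 10: append 22 -> window=[42, 22] -> max=42
Window #9 max = 42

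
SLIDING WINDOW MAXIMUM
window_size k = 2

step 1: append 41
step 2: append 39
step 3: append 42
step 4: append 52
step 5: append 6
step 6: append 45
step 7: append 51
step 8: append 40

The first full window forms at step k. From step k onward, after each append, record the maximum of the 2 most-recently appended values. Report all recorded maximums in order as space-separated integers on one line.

Answer: 41 42 52 52 45 51 51

Derivation:
step 1: append 41 -> window=[41] (not full yet)
step 2: append 39 -> window=[41, 39] -> max=41
step 3: append 42 -> window=[39, 42] -> max=42
step 4: append 52 -> window=[42, 52] -> max=52
step 5: append 6 -> window=[52, 6] -> max=52
step 6: append 45 -> window=[6, 45] -> max=45
step 7: append 51 -> window=[45, 51] -> max=51
step 8: append 40 -> window=[51, 40] -> max=51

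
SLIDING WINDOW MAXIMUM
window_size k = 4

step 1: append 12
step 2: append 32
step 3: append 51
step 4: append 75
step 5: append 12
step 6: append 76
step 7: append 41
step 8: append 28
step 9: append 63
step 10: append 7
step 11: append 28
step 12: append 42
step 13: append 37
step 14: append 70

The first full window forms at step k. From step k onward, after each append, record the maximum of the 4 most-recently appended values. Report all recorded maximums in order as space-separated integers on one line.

step 1: append 12 -> window=[12] (not full yet)
step 2: append 32 -> window=[12, 32] (not full yet)
step 3: append 51 -> window=[12, 32, 51] (not full yet)
step 4: append 75 -> window=[12, 32, 51, 75] -> max=75
step 5: append 12 -> window=[32, 51, 75, 12] -> max=75
step 6: append 76 -> window=[51, 75, 12, 76] -> max=76
step 7: append 41 -> window=[75, 12, 76, 41] -> max=76
step 8: append 28 -> window=[12, 76, 41, 28] -> max=76
step 9: append 63 -> window=[76, 41, 28, 63] -> max=76
step 10: append 7 -> window=[41, 28, 63, 7] -> max=63
step 11: append 28 -> window=[28, 63, 7, 28] -> max=63
step 12: append 42 -> window=[63, 7, 28, 42] -> max=63
step 13: append 37 -> window=[7, 28, 42, 37] -> max=42
step 14: append 70 -> window=[28, 42, 37, 70] -> max=70

Answer: 75 75 76 76 76 76 63 63 63 42 70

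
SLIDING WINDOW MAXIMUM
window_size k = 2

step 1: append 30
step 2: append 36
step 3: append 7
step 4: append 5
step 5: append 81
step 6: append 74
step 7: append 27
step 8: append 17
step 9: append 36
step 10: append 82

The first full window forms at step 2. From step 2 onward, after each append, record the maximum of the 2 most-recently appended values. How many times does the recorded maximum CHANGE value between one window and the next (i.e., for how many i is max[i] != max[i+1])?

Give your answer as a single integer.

step 1: append 30 -> window=[30] (not full yet)
step 2: append 36 -> window=[30, 36] -> max=36
step 3: append 7 -> window=[36, 7] -> max=36
step 4: append 5 -> window=[7, 5] -> max=7
step 5: append 81 -> window=[5, 81] -> max=81
step 6: append 74 -> window=[81, 74] -> max=81
step 7: append 27 -> window=[74, 27] -> max=74
step 8: append 17 -> window=[27, 17] -> max=27
step 9: append 36 -> window=[17, 36] -> max=36
step 10: append 82 -> window=[36, 82] -> max=82
Recorded maximums: 36 36 7 81 81 74 27 36 82
Changes between consecutive maximums: 6

Answer: 6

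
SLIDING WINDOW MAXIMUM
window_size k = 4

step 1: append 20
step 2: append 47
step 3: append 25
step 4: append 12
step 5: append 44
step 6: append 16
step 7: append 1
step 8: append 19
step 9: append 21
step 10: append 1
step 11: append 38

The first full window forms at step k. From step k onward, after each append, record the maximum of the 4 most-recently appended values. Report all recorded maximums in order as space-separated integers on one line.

Answer: 47 47 44 44 44 21 21 38

Derivation:
step 1: append 20 -> window=[20] (not full yet)
step 2: append 47 -> window=[20, 47] (not full yet)
step 3: append 25 -> window=[20, 47, 25] (not full yet)
step 4: append 12 -> window=[20, 47, 25, 12] -> max=47
step 5: append 44 -> window=[47, 25, 12, 44] -> max=47
step 6: append 16 -> window=[25, 12, 44, 16] -> max=44
step 7: append 1 -> window=[12, 44, 16, 1] -> max=44
step 8: append 19 -> window=[44, 16, 1, 19] -> max=44
step 9: append 21 -> window=[16, 1, 19, 21] -> max=21
step 10: append 1 -> window=[1, 19, 21, 1] -> max=21
step 11: append 38 -> window=[19, 21, 1, 38] -> max=38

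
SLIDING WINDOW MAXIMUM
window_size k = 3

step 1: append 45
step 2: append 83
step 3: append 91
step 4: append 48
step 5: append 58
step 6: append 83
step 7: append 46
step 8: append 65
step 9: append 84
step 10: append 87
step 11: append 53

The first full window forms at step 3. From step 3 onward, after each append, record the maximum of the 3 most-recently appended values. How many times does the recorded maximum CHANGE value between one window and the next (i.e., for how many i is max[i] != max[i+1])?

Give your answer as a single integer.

step 1: append 45 -> window=[45] (not full yet)
step 2: append 83 -> window=[45, 83] (not full yet)
step 3: append 91 -> window=[45, 83, 91] -> max=91
step 4: append 48 -> window=[83, 91, 48] -> max=91
step 5: append 58 -> window=[91, 48, 58] -> max=91
step 6: append 83 -> window=[48, 58, 83] -> max=83
step 7: append 46 -> window=[58, 83, 46] -> max=83
step 8: append 65 -> window=[83, 46, 65] -> max=83
step 9: append 84 -> window=[46, 65, 84] -> max=84
step 10: append 87 -> window=[65, 84, 87] -> max=87
step 11: append 53 -> window=[84, 87, 53] -> max=87
Recorded maximums: 91 91 91 83 83 83 84 87 87
Changes between consecutive maximums: 3

Answer: 3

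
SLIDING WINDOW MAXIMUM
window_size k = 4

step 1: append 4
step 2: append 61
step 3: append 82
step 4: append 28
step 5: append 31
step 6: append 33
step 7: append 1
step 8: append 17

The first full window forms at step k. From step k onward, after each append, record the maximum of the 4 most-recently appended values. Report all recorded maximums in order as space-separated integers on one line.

Answer: 82 82 82 33 33

Derivation:
step 1: append 4 -> window=[4] (not full yet)
step 2: append 61 -> window=[4, 61] (not full yet)
step 3: append 82 -> window=[4, 61, 82] (not full yet)
step 4: append 28 -> window=[4, 61, 82, 28] -> max=82
step 5: append 31 -> window=[61, 82, 28, 31] -> max=82
step 6: append 33 -> window=[82, 28, 31, 33] -> max=82
step 7: append 1 -> window=[28, 31, 33, 1] -> max=33
step 8: append 17 -> window=[31, 33, 1, 17] -> max=33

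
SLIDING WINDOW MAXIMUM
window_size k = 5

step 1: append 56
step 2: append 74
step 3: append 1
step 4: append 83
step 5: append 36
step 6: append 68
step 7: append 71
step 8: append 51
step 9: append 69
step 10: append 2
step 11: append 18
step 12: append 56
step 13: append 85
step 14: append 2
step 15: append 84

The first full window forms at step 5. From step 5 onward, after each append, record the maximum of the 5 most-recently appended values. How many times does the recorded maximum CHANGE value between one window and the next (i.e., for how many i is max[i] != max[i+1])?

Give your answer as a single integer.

step 1: append 56 -> window=[56] (not full yet)
step 2: append 74 -> window=[56, 74] (not full yet)
step 3: append 1 -> window=[56, 74, 1] (not full yet)
step 4: append 83 -> window=[56, 74, 1, 83] (not full yet)
step 5: append 36 -> window=[56, 74, 1, 83, 36] -> max=83
step 6: append 68 -> window=[74, 1, 83, 36, 68] -> max=83
step 7: append 71 -> window=[1, 83, 36, 68, 71] -> max=83
step 8: append 51 -> window=[83, 36, 68, 71, 51] -> max=83
step 9: append 69 -> window=[36, 68, 71, 51, 69] -> max=71
step 10: append 2 -> window=[68, 71, 51, 69, 2] -> max=71
step 11: append 18 -> window=[71, 51, 69, 2, 18] -> max=71
step 12: append 56 -> window=[51, 69, 2, 18, 56] -> max=69
step 13: append 85 -> window=[69, 2, 18, 56, 85] -> max=85
step 14: append 2 -> window=[2, 18, 56, 85, 2] -> max=85
step 15: append 84 -> window=[18, 56, 85, 2, 84] -> max=85
Recorded maximums: 83 83 83 83 71 71 71 69 85 85 85
Changes between consecutive maximums: 3

Answer: 3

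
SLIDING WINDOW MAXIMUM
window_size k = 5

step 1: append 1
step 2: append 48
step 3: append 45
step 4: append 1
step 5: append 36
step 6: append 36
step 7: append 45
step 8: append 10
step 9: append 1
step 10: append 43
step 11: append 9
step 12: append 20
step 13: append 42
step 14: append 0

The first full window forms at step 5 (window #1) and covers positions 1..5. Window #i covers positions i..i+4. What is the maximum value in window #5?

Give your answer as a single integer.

Answer: 45

Derivation:
step 1: append 1 -> window=[1] (not full yet)
step 2: append 48 -> window=[1, 48] (not full yet)
step 3: append 45 -> window=[1, 48, 45] (not full yet)
step 4: append 1 -> window=[1, 48, 45, 1] (not full yet)
step 5: append 36 -> window=[1, 48, 45, 1, 36] -> max=48
step 6: append 36 -> window=[48, 45, 1, 36, 36] -> max=48
step 7: append 45 -> window=[45, 1, 36, 36, 45] -> max=45
step 8: append 10 -> window=[1, 36, 36, 45, 10] -> max=45
step 9: append 1 -> window=[36, 36, 45, 10, 1] -> max=45
Window #5 max = 45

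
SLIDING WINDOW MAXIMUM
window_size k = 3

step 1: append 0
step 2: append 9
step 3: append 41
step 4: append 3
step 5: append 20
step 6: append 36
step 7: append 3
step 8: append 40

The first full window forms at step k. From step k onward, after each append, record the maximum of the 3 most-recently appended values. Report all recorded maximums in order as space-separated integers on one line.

step 1: append 0 -> window=[0] (not full yet)
step 2: append 9 -> window=[0, 9] (not full yet)
step 3: append 41 -> window=[0, 9, 41] -> max=41
step 4: append 3 -> window=[9, 41, 3] -> max=41
step 5: append 20 -> window=[41, 3, 20] -> max=41
step 6: append 36 -> window=[3, 20, 36] -> max=36
step 7: append 3 -> window=[20, 36, 3] -> max=36
step 8: append 40 -> window=[36, 3, 40] -> max=40

Answer: 41 41 41 36 36 40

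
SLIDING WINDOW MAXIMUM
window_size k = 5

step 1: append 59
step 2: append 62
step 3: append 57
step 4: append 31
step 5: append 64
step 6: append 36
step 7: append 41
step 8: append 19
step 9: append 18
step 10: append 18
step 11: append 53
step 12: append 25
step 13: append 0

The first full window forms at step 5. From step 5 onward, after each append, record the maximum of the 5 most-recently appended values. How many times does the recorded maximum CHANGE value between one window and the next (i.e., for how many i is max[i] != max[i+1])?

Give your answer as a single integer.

step 1: append 59 -> window=[59] (not full yet)
step 2: append 62 -> window=[59, 62] (not full yet)
step 3: append 57 -> window=[59, 62, 57] (not full yet)
step 4: append 31 -> window=[59, 62, 57, 31] (not full yet)
step 5: append 64 -> window=[59, 62, 57, 31, 64] -> max=64
step 6: append 36 -> window=[62, 57, 31, 64, 36] -> max=64
step 7: append 41 -> window=[57, 31, 64, 36, 41] -> max=64
step 8: append 19 -> window=[31, 64, 36, 41, 19] -> max=64
step 9: append 18 -> window=[64, 36, 41, 19, 18] -> max=64
step 10: append 18 -> window=[36, 41, 19, 18, 18] -> max=41
step 11: append 53 -> window=[41, 19, 18, 18, 53] -> max=53
step 12: append 25 -> window=[19, 18, 18, 53, 25] -> max=53
step 13: append 0 -> window=[18, 18, 53, 25, 0] -> max=53
Recorded maximums: 64 64 64 64 64 41 53 53 53
Changes between consecutive maximums: 2

Answer: 2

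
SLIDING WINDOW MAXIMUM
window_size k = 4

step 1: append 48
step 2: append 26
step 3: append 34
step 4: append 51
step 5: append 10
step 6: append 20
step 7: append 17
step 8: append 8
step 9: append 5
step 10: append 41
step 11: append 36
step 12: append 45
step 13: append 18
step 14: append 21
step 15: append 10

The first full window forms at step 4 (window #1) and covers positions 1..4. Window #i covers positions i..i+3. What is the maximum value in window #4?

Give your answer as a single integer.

step 1: append 48 -> window=[48] (not full yet)
step 2: append 26 -> window=[48, 26] (not full yet)
step 3: append 34 -> window=[48, 26, 34] (not full yet)
step 4: append 51 -> window=[48, 26, 34, 51] -> max=51
step 5: append 10 -> window=[26, 34, 51, 10] -> max=51
step 6: append 20 -> window=[34, 51, 10, 20] -> max=51
step 7: append 17 -> window=[51, 10, 20, 17] -> max=51
Window #4 max = 51

Answer: 51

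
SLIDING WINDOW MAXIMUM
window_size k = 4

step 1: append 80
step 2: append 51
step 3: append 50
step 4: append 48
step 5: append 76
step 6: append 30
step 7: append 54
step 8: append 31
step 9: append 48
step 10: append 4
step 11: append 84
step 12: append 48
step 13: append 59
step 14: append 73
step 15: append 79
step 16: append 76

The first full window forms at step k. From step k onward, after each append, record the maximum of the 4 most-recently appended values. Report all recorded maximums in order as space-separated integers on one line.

Answer: 80 76 76 76 76 54 54 84 84 84 84 79 79

Derivation:
step 1: append 80 -> window=[80] (not full yet)
step 2: append 51 -> window=[80, 51] (not full yet)
step 3: append 50 -> window=[80, 51, 50] (not full yet)
step 4: append 48 -> window=[80, 51, 50, 48] -> max=80
step 5: append 76 -> window=[51, 50, 48, 76] -> max=76
step 6: append 30 -> window=[50, 48, 76, 30] -> max=76
step 7: append 54 -> window=[48, 76, 30, 54] -> max=76
step 8: append 31 -> window=[76, 30, 54, 31] -> max=76
step 9: append 48 -> window=[30, 54, 31, 48] -> max=54
step 10: append 4 -> window=[54, 31, 48, 4] -> max=54
step 11: append 84 -> window=[31, 48, 4, 84] -> max=84
step 12: append 48 -> window=[48, 4, 84, 48] -> max=84
step 13: append 59 -> window=[4, 84, 48, 59] -> max=84
step 14: append 73 -> window=[84, 48, 59, 73] -> max=84
step 15: append 79 -> window=[48, 59, 73, 79] -> max=79
step 16: append 76 -> window=[59, 73, 79, 76] -> max=79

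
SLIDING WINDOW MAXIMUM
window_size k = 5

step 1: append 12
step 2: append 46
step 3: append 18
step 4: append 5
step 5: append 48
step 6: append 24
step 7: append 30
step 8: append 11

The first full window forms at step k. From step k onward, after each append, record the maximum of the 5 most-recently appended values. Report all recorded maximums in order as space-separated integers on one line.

step 1: append 12 -> window=[12] (not full yet)
step 2: append 46 -> window=[12, 46] (not full yet)
step 3: append 18 -> window=[12, 46, 18] (not full yet)
step 4: append 5 -> window=[12, 46, 18, 5] (not full yet)
step 5: append 48 -> window=[12, 46, 18, 5, 48] -> max=48
step 6: append 24 -> window=[46, 18, 5, 48, 24] -> max=48
step 7: append 30 -> window=[18, 5, 48, 24, 30] -> max=48
step 8: append 11 -> window=[5, 48, 24, 30, 11] -> max=48

Answer: 48 48 48 48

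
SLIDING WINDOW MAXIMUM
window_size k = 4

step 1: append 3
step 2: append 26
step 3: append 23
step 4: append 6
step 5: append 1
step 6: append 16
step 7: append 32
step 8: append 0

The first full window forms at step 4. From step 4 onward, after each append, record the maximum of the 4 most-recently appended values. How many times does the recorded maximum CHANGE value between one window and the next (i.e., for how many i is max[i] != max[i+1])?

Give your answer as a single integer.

Answer: 2

Derivation:
step 1: append 3 -> window=[3] (not full yet)
step 2: append 26 -> window=[3, 26] (not full yet)
step 3: append 23 -> window=[3, 26, 23] (not full yet)
step 4: append 6 -> window=[3, 26, 23, 6] -> max=26
step 5: append 1 -> window=[26, 23, 6, 1] -> max=26
step 6: append 16 -> window=[23, 6, 1, 16] -> max=23
step 7: append 32 -> window=[6, 1, 16, 32] -> max=32
step 8: append 0 -> window=[1, 16, 32, 0] -> max=32
Recorded maximums: 26 26 23 32 32
Changes between consecutive maximums: 2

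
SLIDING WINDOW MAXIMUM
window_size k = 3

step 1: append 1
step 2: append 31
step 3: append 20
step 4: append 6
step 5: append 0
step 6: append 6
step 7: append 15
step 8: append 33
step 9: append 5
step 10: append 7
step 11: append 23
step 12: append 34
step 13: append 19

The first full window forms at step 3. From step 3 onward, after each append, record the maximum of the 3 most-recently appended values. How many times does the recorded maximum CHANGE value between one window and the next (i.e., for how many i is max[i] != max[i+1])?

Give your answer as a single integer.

step 1: append 1 -> window=[1] (not full yet)
step 2: append 31 -> window=[1, 31] (not full yet)
step 3: append 20 -> window=[1, 31, 20] -> max=31
step 4: append 6 -> window=[31, 20, 6] -> max=31
step 5: append 0 -> window=[20, 6, 0] -> max=20
step 6: append 6 -> window=[6, 0, 6] -> max=6
step 7: append 15 -> window=[0, 6, 15] -> max=15
step 8: append 33 -> window=[6, 15, 33] -> max=33
step 9: append 5 -> window=[15, 33, 5] -> max=33
step 10: append 7 -> window=[33, 5, 7] -> max=33
step 11: append 23 -> window=[5, 7, 23] -> max=23
step 12: append 34 -> window=[7, 23, 34] -> max=34
step 13: append 19 -> window=[23, 34, 19] -> max=34
Recorded maximums: 31 31 20 6 15 33 33 33 23 34 34
Changes between consecutive maximums: 6

Answer: 6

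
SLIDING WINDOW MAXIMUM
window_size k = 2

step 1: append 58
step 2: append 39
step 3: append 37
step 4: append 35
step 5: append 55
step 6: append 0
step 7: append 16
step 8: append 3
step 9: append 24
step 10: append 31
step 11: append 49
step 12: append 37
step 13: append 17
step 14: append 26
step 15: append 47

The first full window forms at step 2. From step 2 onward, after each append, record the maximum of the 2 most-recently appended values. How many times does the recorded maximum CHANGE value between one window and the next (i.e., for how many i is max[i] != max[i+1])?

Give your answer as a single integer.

step 1: append 58 -> window=[58] (not full yet)
step 2: append 39 -> window=[58, 39] -> max=58
step 3: append 37 -> window=[39, 37] -> max=39
step 4: append 35 -> window=[37, 35] -> max=37
step 5: append 55 -> window=[35, 55] -> max=55
step 6: append 0 -> window=[55, 0] -> max=55
step 7: append 16 -> window=[0, 16] -> max=16
step 8: append 3 -> window=[16, 3] -> max=16
step 9: append 24 -> window=[3, 24] -> max=24
step 10: append 31 -> window=[24, 31] -> max=31
step 11: append 49 -> window=[31, 49] -> max=49
step 12: append 37 -> window=[49, 37] -> max=49
step 13: append 17 -> window=[37, 17] -> max=37
step 14: append 26 -> window=[17, 26] -> max=26
step 15: append 47 -> window=[26, 47] -> max=47
Recorded maximums: 58 39 37 55 55 16 16 24 31 49 49 37 26 47
Changes between consecutive maximums: 10

Answer: 10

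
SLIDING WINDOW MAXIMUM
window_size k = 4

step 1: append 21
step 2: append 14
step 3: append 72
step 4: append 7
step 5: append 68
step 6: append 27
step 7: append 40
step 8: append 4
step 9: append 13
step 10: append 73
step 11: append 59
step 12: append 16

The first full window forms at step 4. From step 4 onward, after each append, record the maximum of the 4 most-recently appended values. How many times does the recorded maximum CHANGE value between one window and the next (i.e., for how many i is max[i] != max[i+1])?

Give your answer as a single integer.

Answer: 3

Derivation:
step 1: append 21 -> window=[21] (not full yet)
step 2: append 14 -> window=[21, 14] (not full yet)
step 3: append 72 -> window=[21, 14, 72] (not full yet)
step 4: append 7 -> window=[21, 14, 72, 7] -> max=72
step 5: append 68 -> window=[14, 72, 7, 68] -> max=72
step 6: append 27 -> window=[72, 7, 68, 27] -> max=72
step 7: append 40 -> window=[7, 68, 27, 40] -> max=68
step 8: append 4 -> window=[68, 27, 40, 4] -> max=68
step 9: append 13 -> window=[27, 40, 4, 13] -> max=40
step 10: append 73 -> window=[40, 4, 13, 73] -> max=73
step 11: append 59 -> window=[4, 13, 73, 59] -> max=73
step 12: append 16 -> window=[13, 73, 59, 16] -> max=73
Recorded maximums: 72 72 72 68 68 40 73 73 73
Changes between consecutive maximums: 3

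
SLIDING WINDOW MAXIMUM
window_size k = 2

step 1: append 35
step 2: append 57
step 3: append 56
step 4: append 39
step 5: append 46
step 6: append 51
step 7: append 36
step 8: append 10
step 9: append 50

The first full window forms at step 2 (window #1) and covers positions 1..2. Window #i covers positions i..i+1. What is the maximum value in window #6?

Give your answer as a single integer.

step 1: append 35 -> window=[35] (not full yet)
step 2: append 57 -> window=[35, 57] -> max=57
step 3: append 56 -> window=[57, 56] -> max=57
step 4: append 39 -> window=[56, 39] -> max=56
step 5: append 46 -> window=[39, 46] -> max=46
step 6: append 51 -> window=[46, 51] -> max=51
step 7: append 36 -> window=[51, 36] -> max=51
Window #6 max = 51

Answer: 51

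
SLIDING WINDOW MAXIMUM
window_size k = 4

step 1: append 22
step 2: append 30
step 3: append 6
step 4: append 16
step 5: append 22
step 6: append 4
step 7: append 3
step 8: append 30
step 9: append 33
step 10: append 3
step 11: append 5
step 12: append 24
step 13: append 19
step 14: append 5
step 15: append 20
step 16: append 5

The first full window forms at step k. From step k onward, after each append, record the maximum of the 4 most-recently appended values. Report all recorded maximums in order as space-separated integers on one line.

step 1: append 22 -> window=[22] (not full yet)
step 2: append 30 -> window=[22, 30] (not full yet)
step 3: append 6 -> window=[22, 30, 6] (not full yet)
step 4: append 16 -> window=[22, 30, 6, 16] -> max=30
step 5: append 22 -> window=[30, 6, 16, 22] -> max=30
step 6: append 4 -> window=[6, 16, 22, 4] -> max=22
step 7: append 3 -> window=[16, 22, 4, 3] -> max=22
step 8: append 30 -> window=[22, 4, 3, 30] -> max=30
step 9: append 33 -> window=[4, 3, 30, 33] -> max=33
step 10: append 3 -> window=[3, 30, 33, 3] -> max=33
step 11: append 5 -> window=[30, 33, 3, 5] -> max=33
step 12: append 24 -> window=[33, 3, 5, 24] -> max=33
step 13: append 19 -> window=[3, 5, 24, 19] -> max=24
step 14: append 5 -> window=[5, 24, 19, 5] -> max=24
step 15: append 20 -> window=[24, 19, 5, 20] -> max=24
step 16: append 5 -> window=[19, 5, 20, 5] -> max=20

Answer: 30 30 22 22 30 33 33 33 33 24 24 24 20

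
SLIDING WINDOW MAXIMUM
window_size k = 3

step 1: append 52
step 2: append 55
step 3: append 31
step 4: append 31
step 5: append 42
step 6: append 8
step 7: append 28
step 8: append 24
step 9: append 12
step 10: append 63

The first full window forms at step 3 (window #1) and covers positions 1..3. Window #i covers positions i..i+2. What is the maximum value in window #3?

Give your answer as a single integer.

step 1: append 52 -> window=[52] (not full yet)
step 2: append 55 -> window=[52, 55] (not full yet)
step 3: append 31 -> window=[52, 55, 31] -> max=55
step 4: append 31 -> window=[55, 31, 31] -> max=55
step 5: append 42 -> window=[31, 31, 42] -> max=42
Window #3 max = 42

Answer: 42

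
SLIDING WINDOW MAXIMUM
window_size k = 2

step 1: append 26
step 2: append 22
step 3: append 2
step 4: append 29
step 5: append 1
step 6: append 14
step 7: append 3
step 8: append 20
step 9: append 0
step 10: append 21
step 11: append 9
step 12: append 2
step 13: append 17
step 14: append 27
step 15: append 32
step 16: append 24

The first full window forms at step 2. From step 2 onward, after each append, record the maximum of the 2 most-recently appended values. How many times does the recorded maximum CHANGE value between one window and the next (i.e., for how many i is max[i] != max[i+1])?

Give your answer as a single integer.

Answer: 9

Derivation:
step 1: append 26 -> window=[26] (not full yet)
step 2: append 22 -> window=[26, 22] -> max=26
step 3: append 2 -> window=[22, 2] -> max=22
step 4: append 29 -> window=[2, 29] -> max=29
step 5: append 1 -> window=[29, 1] -> max=29
step 6: append 14 -> window=[1, 14] -> max=14
step 7: append 3 -> window=[14, 3] -> max=14
step 8: append 20 -> window=[3, 20] -> max=20
step 9: append 0 -> window=[20, 0] -> max=20
step 10: append 21 -> window=[0, 21] -> max=21
step 11: append 9 -> window=[21, 9] -> max=21
step 12: append 2 -> window=[9, 2] -> max=9
step 13: append 17 -> window=[2, 17] -> max=17
step 14: append 27 -> window=[17, 27] -> max=27
step 15: append 32 -> window=[27, 32] -> max=32
step 16: append 24 -> window=[32, 24] -> max=32
Recorded maximums: 26 22 29 29 14 14 20 20 21 21 9 17 27 32 32
Changes between consecutive maximums: 9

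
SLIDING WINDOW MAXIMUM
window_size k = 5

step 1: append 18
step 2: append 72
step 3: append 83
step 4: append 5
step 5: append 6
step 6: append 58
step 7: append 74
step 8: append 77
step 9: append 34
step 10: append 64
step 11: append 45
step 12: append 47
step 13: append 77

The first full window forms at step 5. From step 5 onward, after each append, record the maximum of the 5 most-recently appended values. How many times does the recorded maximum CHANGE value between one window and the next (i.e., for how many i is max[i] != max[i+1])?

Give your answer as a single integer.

step 1: append 18 -> window=[18] (not full yet)
step 2: append 72 -> window=[18, 72] (not full yet)
step 3: append 83 -> window=[18, 72, 83] (not full yet)
step 4: append 5 -> window=[18, 72, 83, 5] (not full yet)
step 5: append 6 -> window=[18, 72, 83, 5, 6] -> max=83
step 6: append 58 -> window=[72, 83, 5, 6, 58] -> max=83
step 7: append 74 -> window=[83, 5, 6, 58, 74] -> max=83
step 8: append 77 -> window=[5, 6, 58, 74, 77] -> max=77
step 9: append 34 -> window=[6, 58, 74, 77, 34] -> max=77
step 10: append 64 -> window=[58, 74, 77, 34, 64] -> max=77
step 11: append 45 -> window=[74, 77, 34, 64, 45] -> max=77
step 12: append 47 -> window=[77, 34, 64, 45, 47] -> max=77
step 13: append 77 -> window=[34, 64, 45, 47, 77] -> max=77
Recorded maximums: 83 83 83 77 77 77 77 77 77
Changes between consecutive maximums: 1

Answer: 1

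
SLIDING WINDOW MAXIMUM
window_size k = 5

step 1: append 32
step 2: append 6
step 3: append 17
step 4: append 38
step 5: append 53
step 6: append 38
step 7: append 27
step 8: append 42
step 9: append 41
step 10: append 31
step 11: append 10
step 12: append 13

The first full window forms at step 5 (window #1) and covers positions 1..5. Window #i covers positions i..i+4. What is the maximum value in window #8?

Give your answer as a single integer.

step 1: append 32 -> window=[32] (not full yet)
step 2: append 6 -> window=[32, 6] (not full yet)
step 3: append 17 -> window=[32, 6, 17] (not full yet)
step 4: append 38 -> window=[32, 6, 17, 38] (not full yet)
step 5: append 53 -> window=[32, 6, 17, 38, 53] -> max=53
step 6: append 38 -> window=[6, 17, 38, 53, 38] -> max=53
step 7: append 27 -> window=[17, 38, 53, 38, 27] -> max=53
step 8: append 42 -> window=[38, 53, 38, 27, 42] -> max=53
step 9: append 41 -> window=[53, 38, 27, 42, 41] -> max=53
step 10: append 31 -> window=[38, 27, 42, 41, 31] -> max=42
step 11: append 10 -> window=[27, 42, 41, 31, 10] -> max=42
step 12: append 13 -> window=[42, 41, 31, 10, 13] -> max=42
Window #8 max = 42

Answer: 42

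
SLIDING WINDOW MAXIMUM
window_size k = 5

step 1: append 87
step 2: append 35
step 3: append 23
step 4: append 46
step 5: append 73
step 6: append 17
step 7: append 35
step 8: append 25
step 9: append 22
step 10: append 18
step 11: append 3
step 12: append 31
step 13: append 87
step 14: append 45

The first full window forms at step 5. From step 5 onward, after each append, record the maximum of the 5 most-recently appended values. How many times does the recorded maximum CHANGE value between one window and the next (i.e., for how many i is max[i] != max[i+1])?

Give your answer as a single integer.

step 1: append 87 -> window=[87] (not full yet)
step 2: append 35 -> window=[87, 35] (not full yet)
step 3: append 23 -> window=[87, 35, 23] (not full yet)
step 4: append 46 -> window=[87, 35, 23, 46] (not full yet)
step 5: append 73 -> window=[87, 35, 23, 46, 73] -> max=87
step 6: append 17 -> window=[35, 23, 46, 73, 17] -> max=73
step 7: append 35 -> window=[23, 46, 73, 17, 35] -> max=73
step 8: append 25 -> window=[46, 73, 17, 35, 25] -> max=73
step 9: append 22 -> window=[73, 17, 35, 25, 22] -> max=73
step 10: append 18 -> window=[17, 35, 25, 22, 18] -> max=35
step 11: append 3 -> window=[35, 25, 22, 18, 3] -> max=35
step 12: append 31 -> window=[25, 22, 18, 3, 31] -> max=31
step 13: append 87 -> window=[22, 18, 3, 31, 87] -> max=87
step 14: append 45 -> window=[18, 3, 31, 87, 45] -> max=87
Recorded maximums: 87 73 73 73 73 35 35 31 87 87
Changes between consecutive maximums: 4

Answer: 4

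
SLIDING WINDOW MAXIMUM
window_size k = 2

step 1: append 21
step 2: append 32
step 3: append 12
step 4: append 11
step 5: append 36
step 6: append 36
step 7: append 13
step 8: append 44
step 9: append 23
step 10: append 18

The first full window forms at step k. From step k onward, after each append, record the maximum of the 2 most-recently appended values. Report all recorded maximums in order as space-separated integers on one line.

Answer: 32 32 12 36 36 36 44 44 23

Derivation:
step 1: append 21 -> window=[21] (not full yet)
step 2: append 32 -> window=[21, 32] -> max=32
step 3: append 12 -> window=[32, 12] -> max=32
step 4: append 11 -> window=[12, 11] -> max=12
step 5: append 36 -> window=[11, 36] -> max=36
step 6: append 36 -> window=[36, 36] -> max=36
step 7: append 13 -> window=[36, 13] -> max=36
step 8: append 44 -> window=[13, 44] -> max=44
step 9: append 23 -> window=[44, 23] -> max=44
step 10: append 18 -> window=[23, 18] -> max=23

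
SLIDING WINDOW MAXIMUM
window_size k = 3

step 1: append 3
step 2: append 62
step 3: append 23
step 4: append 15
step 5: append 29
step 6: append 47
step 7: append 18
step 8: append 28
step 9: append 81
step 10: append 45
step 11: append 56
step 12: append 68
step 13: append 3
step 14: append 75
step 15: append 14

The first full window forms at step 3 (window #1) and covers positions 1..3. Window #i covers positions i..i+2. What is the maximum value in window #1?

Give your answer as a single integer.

step 1: append 3 -> window=[3] (not full yet)
step 2: append 62 -> window=[3, 62] (not full yet)
step 3: append 23 -> window=[3, 62, 23] -> max=62
Window #1 max = 62

Answer: 62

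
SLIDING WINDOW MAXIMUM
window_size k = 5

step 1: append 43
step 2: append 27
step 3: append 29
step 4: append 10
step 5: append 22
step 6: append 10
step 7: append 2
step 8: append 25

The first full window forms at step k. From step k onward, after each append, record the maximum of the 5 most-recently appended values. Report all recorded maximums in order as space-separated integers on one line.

step 1: append 43 -> window=[43] (not full yet)
step 2: append 27 -> window=[43, 27] (not full yet)
step 3: append 29 -> window=[43, 27, 29] (not full yet)
step 4: append 10 -> window=[43, 27, 29, 10] (not full yet)
step 5: append 22 -> window=[43, 27, 29, 10, 22] -> max=43
step 6: append 10 -> window=[27, 29, 10, 22, 10] -> max=29
step 7: append 2 -> window=[29, 10, 22, 10, 2] -> max=29
step 8: append 25 -> window=[10, 22, 10, 2, 25] -> max=25

Answer: 43 29 29 25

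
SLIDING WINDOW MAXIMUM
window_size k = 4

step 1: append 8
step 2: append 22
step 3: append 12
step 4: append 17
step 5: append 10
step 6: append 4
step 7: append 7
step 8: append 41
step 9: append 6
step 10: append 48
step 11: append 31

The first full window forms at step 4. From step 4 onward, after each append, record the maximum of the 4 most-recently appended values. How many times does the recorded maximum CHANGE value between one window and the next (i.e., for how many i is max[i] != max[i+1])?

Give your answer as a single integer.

Answer: 3

Derivation:
step 1: append 8 -> window=[8] (not full yet)
step 2: append 22 -> window=[8, 22] (not full yet)
step 3: append 12 -> window=[8, 22, 12] (not full yet)
step 4: append 17 -> window=[8, 22, 12, 17] -> max=22
step 5: append 10 -> window=[22, 12, 17, 10] -> max=22
step 6: append 4 -> window=[12, 17, 10, 4] -> max=17
step 7: append 7 -> window=[17, 10, 4, 7] -> max=17
step 8: append 41 -> window=[10, 4, 7, 41] -> max=41
step 9: append 6 -> window=[4, 7, 41, 6] -> max=41
step 10: append 48 -> window=[7, 41, 6, 48] -> max=48
step 11: append 31 -> window=[41, 6, 48, 31] -> max=48
Recorded maximums: 22 22 17 17 41 41 48 48
Changes between consecutive maximums: 3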